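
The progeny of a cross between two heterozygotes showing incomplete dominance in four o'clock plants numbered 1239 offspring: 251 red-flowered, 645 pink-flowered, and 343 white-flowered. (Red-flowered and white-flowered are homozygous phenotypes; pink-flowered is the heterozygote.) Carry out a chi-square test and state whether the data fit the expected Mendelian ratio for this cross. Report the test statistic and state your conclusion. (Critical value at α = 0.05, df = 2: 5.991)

15.762; not consistent

With incomplete dominance, a heterozygote × heterozygote cross gives a 1:2:1 phenotypic ratio.
Under the 1:2:1 hypothesis (Σ ratio = 4, N = 1239):
  red-flowered: 1239 × 1/4 = 309.75
  pink-flowered: 1239 × 2/4 = 619.5
  white-flowered: 1239 × 1/4 = 309.75
χ² = Σ (O − E)² / E
  red-flowered: (251 − 309.75)² / 309.75 = 11.1431
  pink-flowered: (645 − 619.5)² / 619.5 = 1.0496
  white-flowered: (343 − 309.75)² / 309.75 = 3.5692
χ² = 11.1431 + 1.0496 + 3.5692 = 15.7619 ≈ 15.762
Degrees of freedom = 3 − 1 = 2; critical value at α = 0.05 is 5.991.
Since 15.762 > 5.991, we reject the null hypothesis — the data do not fit the 1:2:1 ratio.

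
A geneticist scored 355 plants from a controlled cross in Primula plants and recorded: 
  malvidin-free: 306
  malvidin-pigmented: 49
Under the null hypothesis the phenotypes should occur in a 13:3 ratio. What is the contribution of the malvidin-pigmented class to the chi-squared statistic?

4.634

Total ratio parts = 16. Expected numbers out of 355:
  malvidin-free: 355 × 13/16 = 288.4375
  malvidin-pigmented: 355 × 3/16 = 66.5625
Contribution of malvidin-pigmented: (49 − 66.5625)² / 66.5625 = 4.6339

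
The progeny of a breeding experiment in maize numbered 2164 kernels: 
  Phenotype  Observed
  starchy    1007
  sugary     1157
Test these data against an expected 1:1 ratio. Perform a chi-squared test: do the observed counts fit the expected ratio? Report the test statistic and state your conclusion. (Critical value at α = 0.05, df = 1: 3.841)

10.397; not consistent

Under the 1:1 hypothesis (Σ ratio = 2, N = 2164):
  starchy: 2164 × 1/2 = 1082
  sugary: 2164 × 1/2 = 1082
χ² = Σ (O − E)² / E
  starchy: (1007 − 1082)² / 1082 = 5.1987
  sugary: (1157 − 1082)² / 1082 = 5.1987
χ² = 5.1987 + 5.1987 = 10.3974 ≈ 10.397
Degrees of freedom = 2 − 1 = 1; critical value at α = 0.05 is 3.841.
Since 10.397 > 3.841, we reject the null hypothesis — the data do not fit the 1:1 ratio.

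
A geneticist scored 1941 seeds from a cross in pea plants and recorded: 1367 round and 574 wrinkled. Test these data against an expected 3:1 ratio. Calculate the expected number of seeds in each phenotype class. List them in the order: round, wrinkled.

1455.75, 485.25

The 3:1 ratio has 4 parts, so with N = 1941 the expected counts are:
  round: 1941 × 3/4 = 1455.75
  wrinkled: 1941 × 1/4 = 485.25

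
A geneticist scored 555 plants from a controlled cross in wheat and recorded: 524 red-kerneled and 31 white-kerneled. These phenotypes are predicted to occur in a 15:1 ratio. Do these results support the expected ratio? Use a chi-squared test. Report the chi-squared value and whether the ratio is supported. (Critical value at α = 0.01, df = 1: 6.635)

0.418; consistent

Expected counts for N = 555 under a 15:1 ratio (total parts = 16):
  red-kerneled: 555 × 15/16 = 520.3125
  white-kerneled: 555 × 1/16 = 34.6875
χ² = Σ (O − E)² / E
  red-kerneled: (524 − 520.3125)² / 520.3125 = 0.0261
  white-kerneled: (31 − 34.6875)² / 34.6875 = 0.3920
χ² = 0.0261 + 0.3920 = 0.4181 ≈ 0.418
Degrees of freedom = 2 − 1 = 1; critical value at α = 0.01 is 6.635.
Since 0.418 < 6.635, we fail to reject the null hypothesis — the data are consistent with the 15:1 ratio.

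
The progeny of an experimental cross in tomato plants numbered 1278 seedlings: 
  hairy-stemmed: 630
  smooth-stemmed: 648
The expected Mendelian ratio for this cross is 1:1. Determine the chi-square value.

Total ratio parts = 2. Expected numbers out of 1278:
  hairy-stemmed: 1278 × 1/2 = 639
  smooth-stemmed: 1278 × 1/2 = 639
χ² = Σ (O − E)² / E
  hairy-stemmed: (630 − 639)² / 639 = 0.1268
  smooth-stemmed: (648 − 639)² / 639 = 0.1268
χ² = 0.1268 + 0.1268 = 0.2536 ≈ 0.254

0.254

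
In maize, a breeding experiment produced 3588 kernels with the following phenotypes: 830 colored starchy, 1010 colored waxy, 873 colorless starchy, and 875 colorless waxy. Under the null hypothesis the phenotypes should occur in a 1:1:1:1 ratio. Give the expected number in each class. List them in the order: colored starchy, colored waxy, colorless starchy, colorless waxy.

Expected counts for N = 3588 under a 1:1:1:1 ratio (total parts = 4):
  colored starchy: 3588 × 1/4 = 897
  colored waxy: 3588 × 1/4 = 897
  colorless starchy: 3588 × 1/4 = 897
  colorless waxy: 3588 × 1/4 = 897

897, 897, 897, 897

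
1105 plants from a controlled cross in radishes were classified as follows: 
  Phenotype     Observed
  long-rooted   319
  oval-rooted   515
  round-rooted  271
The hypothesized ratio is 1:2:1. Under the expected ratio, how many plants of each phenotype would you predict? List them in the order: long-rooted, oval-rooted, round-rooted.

Under the 1:2:1 hypothesis (Σ ratio = 4, N = 1105):
  long-rooted: 1105 × 1/4 = 276.25
  oval-rooted: 1105 × 2/4 = 552.5
  round-rooted: 1105 × 1/4 = 276.25

276.25, 552.5, 276.25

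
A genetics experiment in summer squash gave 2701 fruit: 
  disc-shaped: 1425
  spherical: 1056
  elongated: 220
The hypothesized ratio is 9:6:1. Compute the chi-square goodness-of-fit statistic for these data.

Under the 9:6:1 hypothesis (Σ ratio = 16, N = 2701):
  disc-shaped: 2701 × 9/16 = 1519.3125
  spherical: 2701 × 6/16 = 1012.875
  elongated: 2701 × 1/16 = 168.8125
χ² = Σ (O − E)² / E
  disc-shaped: (1425 − 1519.3125)² / 1519.3125 = 5.8545
  spherical: (1056 − 1012.875)² / 1012.875 = 1.8361
  elongated: (220 − 168.8125)² / 168.8125 = 15.5211
χ² = 5.8545 + 1.8361 + 15.5211 = 23.2117 ≈ 23.212

23.212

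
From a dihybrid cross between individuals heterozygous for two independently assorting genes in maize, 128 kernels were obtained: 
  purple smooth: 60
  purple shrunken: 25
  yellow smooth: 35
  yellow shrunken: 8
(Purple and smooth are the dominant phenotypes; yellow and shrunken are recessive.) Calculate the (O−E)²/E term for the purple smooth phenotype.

2.000

A dihybrid F₂ with independent assortment and complete dominance at both loci gives a 9:3:3:1 phenotypic ratio.
Expected counts for N = 128 under a 9:3:3:1 ratio (total parts = 16):
  purple smooth: 128 × 9/16 = 72
  purple shrunken: 128 × 3/16 = 24
  yellow smooth: 128 × 3/16 = 24
  yellow shrunken: 128 × 1/16 = 8
Contribution of purple smooth: (60 − 72)² / 72 = 2.0000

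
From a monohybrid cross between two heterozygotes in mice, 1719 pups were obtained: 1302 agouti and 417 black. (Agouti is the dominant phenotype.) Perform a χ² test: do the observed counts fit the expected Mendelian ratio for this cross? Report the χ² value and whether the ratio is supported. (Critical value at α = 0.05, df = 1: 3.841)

0.504; consistent

For a monohybrid cross between heterozygotes with complete dominance, the expected phenotypic ratio is 3:1.
The 3:1 ratio has 4 parts, so with N = 1719 the expected counts are:
  agouti: 1719 × 3/4 = 1289.25
  black: 1719 × 1/4 = 429.75
χ² = Σ (O − E)² / E
  agouti: (1302 − 1289.25)² / 1289.25 = 0.1261
  black: (417 − 429.75)² / 429.75 = 0.3783
χ² = 0.1261 + 0.3783 = 0.5044 ≈ 0.504
Degrees of freedom = 2 − 1 = 1; critical value at α = 0.05 is 3.841.
Since 0.504 < 3.841, we fail to reject the null hypothesis — the data are consistent with the 3:1 ratio.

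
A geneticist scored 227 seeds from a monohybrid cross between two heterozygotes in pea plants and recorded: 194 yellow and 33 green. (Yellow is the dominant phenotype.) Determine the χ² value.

13.253

For a monohybrid cross between heterozygotes with complete dominance, the expected phenotypic ratio is 3:1.
Total ratio parts = 4. Expected numbers out of 227:
  yellow: 227 × 3/4 = 170.25
  green: 227 × 1/4 = 56.75
χ² = Σ (O − E)² / E
  yellow: (194 − 170.25)² / 170.25 = 3.3131
  green: (33 − 56.75)² / 56.75 = 9.9394
χ² = 3.3131 + 9.9394 = 13.2525 ≈ 13.253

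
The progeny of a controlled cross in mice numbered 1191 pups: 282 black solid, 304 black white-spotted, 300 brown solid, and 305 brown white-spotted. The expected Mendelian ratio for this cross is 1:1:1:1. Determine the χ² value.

1.158

Under the 1:1:1:1 hypothesis (Σ ratio = 4, N = 1191):
  black solid: 1191 × 1/4 = 297.75
  black white-spotted: 1191 × 1/4 = 297.75
  brown solid: 1191 × 1/4 = 297.75
  brown white-spotted: 1191 × 1/4 = 297.75
χ² = Σ (O − E)² / E
  black solid: (282 − 297.75)² / 297.75 = 0.8331
  black white-spotted: (304 − 297.75)² / 297.75 = 0.1312
  brown solid: (300 − 297.75)² / 297.75 = 0.0170
  brown white-spotted: (305 − 297.75)² / 297.75 = 0.1765
χ² = 0.8331 + 0.1312 + 0.0170 + 0.1765 = 1.1578 ≈ 1.158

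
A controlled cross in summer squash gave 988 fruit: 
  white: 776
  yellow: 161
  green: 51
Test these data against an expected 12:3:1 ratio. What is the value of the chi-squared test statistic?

6.699

Expected counts for N = 988 under a 12:3:1 ratio (total parts = 16):
  white: 988 × 12/16 = 741
  yellow: 988 × 3/16 = 185.25
  green: 988 × 1/16 = 61.75
χ² = Σ (O − E)² / E
  white: (776 − 741)² / 741 = 1.6532
  yellow: (161 − 185.25)² / 185.25 = 3.1744
  green: (51 − 61.75)² / 61.75 = 1.8715
χ² = 1.6532 + 3.1744 + 1.8715 = 6.6991 ≈ 6.699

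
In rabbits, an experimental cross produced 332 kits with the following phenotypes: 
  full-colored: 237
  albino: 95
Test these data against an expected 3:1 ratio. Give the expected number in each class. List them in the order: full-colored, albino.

Under the 3:1 hypothesis (Σ ratio = 4, N = 332):
  full-colored: 332 × 3/4 = 249
  albino: 332 × 1/4 = 83

249, 83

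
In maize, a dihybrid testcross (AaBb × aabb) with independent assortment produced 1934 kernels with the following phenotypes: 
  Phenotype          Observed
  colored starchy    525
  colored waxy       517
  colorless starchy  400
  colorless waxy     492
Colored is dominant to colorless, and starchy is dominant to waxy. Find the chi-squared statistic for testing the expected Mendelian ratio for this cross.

A dihybrid testcross with independent assortment gives a 1:1:1:1 ratio.
Total ratio parts = 4. Expected numbers out of 1934:
  colored starchy: 1934 × 1/4 = 483.5
  colored waxy: 1934 × 1/4 = 483.5
  colorless starchy: 1934 × 1/4 = 483.5
  colorless waxy: 1934 × 1/4 = 483.5
χ² = Σ (O − E)² / E
  colored starchy: (525 − 483.5)² / 483.5 = 3.5620
  colored waxy: (517 − 483.5)² / 483.5 = 2.3211
  colorless starchy: (400 − 483.5)² / 483.5 = 14.4204
  colorless waxy: (492 − 483.5)² / 483.5 = 0.1494
χ² = 3.5620 + 2.3211 + 14.4204 + 0.1494 = 20.4529 ≈ 20.453

20.453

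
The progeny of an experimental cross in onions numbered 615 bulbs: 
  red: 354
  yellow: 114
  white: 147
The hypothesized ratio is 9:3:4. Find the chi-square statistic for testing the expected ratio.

0.499

Under the 9:3:4 hypothesis (Σ ratio = 16, N = 615):
  red: 615 × 9/16 = 345.9375
  yellow: 615 × 3/16 = 115.3125
  white: 615 × 4/16 = 153.75
χ² = Σ (O − E)² / E
  red: (354 − 345.9375)² / 345.9375 = 0.1879
  yellow: (114 − 115.3125)² / 115.3125 = 0.0149
  white: (147 − 153.75)² / 153.75 = 0.2963
χ² = 0.1879 + 0.0149 + 0.2963 = 0.4991 ≈ 0.499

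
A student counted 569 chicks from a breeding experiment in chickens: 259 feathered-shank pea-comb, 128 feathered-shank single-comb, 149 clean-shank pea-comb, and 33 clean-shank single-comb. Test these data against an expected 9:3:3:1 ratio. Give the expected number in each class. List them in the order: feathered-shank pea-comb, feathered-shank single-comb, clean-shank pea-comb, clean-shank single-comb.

Under the 9:3:3:1 hypothesis (Σ ratio = 16, N = 569):
  feathered-shank pea-comb: 569 × 9/16 = 320.0625
  feathered-shank single-comb: 569 × 3/16 = 106.6875
  clean-shank pea-comb: 569 × 3/16 = 106.6875
  clean-shank single-comb: 569 × 1/16 = 35.5625

320.0625, 106.6875, 106.6875, 35.5625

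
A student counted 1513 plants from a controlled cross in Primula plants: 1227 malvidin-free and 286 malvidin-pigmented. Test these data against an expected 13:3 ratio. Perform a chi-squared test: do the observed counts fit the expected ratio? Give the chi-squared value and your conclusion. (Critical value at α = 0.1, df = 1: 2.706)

0.023; consistent

Expected counts for N = 1513 under a 13:3 ratio (total parts = 16):
  malvidin-free: 1513 × 13/16 = 1229.3125
  malvidin-pigmented: 1513 × 3/16 = 283.6875
χ² = Σ (O − E)² / E
  malvidin-free: (1227 − 1229.3125)² / 1229.3125 = 0.0044
  malvidin-pigmented: (286 − 283.6875)² / 283.6875 = 0.0189
χ² = 0.0044 + 0.0189 = 0.0233 ≈ 0.023
Degrees of freedom = 2 − 1 = 1; critical value at α = 0.1 is 2.706.
Since 0.023 < 2.706, we fail to reject the null hypothesis — the data are consistent with the 13:3 ratio.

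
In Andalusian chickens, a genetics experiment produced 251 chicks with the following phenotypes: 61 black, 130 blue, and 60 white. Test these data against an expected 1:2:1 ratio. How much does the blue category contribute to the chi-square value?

The 1:2:1 ratio has 4 parts, so with N = 251 the expected counts are:
  black: 251 × 1/4 = 62.75
  blue: 251 × 2/4 = 125.5
  white: 251 × 1/4 = 62.75
Contribution of blue: (130 − 125.5)² / 125.5 = 0.1614

0.161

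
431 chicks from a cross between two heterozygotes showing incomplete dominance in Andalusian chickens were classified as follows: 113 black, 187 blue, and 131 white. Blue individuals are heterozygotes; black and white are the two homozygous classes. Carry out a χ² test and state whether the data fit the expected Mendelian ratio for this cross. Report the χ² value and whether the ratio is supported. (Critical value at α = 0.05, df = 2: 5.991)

With incomplete dominance, a heterozygote × heterozygote cross gives a 1:2:1 phenotypic ratio.
Under the 1:2:1 hypothesis (Σ ratio = 4, N = 431):
  black: 431 × 1/4 = 107.75
  blue: 431 × 2/4 = 215.5
  white: 431 × 1/4 = 107.75
χ² = Σ (O − E)² / E
  black: (113 − 107.75)² / 107.75 = 0.2558
  blue: (187 − 215.5)² / 215.5 = 3.7691
  white: (131 − 107.75)² / 107.75 = 5.0168
χ² = 0.2558 + 3.7691 + 5.0168 = 9.0417 ≈ 9.042
Degrees of freedom = 3 − 1 = 2; critical value at α = 0.05 is 5.991.
Since 9.042 > 5.991, we reject the null hypothesis — the data do not fit the 1:2:1 ratio.

9.042; not consistent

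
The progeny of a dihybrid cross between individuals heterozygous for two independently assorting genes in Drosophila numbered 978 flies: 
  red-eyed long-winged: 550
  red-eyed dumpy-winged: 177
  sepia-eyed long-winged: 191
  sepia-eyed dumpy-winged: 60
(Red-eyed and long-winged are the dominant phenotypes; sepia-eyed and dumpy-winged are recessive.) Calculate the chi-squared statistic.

A dihybrid F₂ with independent assortment and complete dominance at both loci gives a 9:3:3:1 phenotypic ratio.
Expected counts for N = 978 under a 9:3:3:1 ratio (total parts = 16):
  red-eyed long-winged: 978 × 9/16 = 550.125
  red-eyed dumpy-winged: 978 × 3/16 = 183.375
  sepia-eyed long-winged: 978 × 3/16 = 183.375
  sepia-eyed dumpy-winged: 978 × 1/16 = 61.125
χ² = Σ (O − E)² / E
  red-eyed long-winged: (550 − 550.125)² / 550.125 = 0.0000
  red-eyed dumpy-winged: (177 − 183.375)² / 183.375 = 0.2216
  sepia-eyed long-winged: (191 − 183.375)² / 183.375 = 0.3171
  sepia-eyed dumpy-winged: (60 − 61.125)² / 61.125 = 0.0207
χ² = 0.0000 + 0.2216 + 0.3171 + 0.0207 = 0.5594 ≈ 0.559

0.559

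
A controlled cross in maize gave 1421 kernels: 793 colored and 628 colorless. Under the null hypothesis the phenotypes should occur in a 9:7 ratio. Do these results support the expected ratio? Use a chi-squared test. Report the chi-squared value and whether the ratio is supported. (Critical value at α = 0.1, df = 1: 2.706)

0.114; consistent

Expected counts for N = 1421 under a 9:7 ratio (total parts = 16):
  colored: 1421 × 9/16 = 799.3125
  colorless: 1421 × 7/16 = 621.6875
χ² = Σ (O − E)² / E
  colored: (793 − 799.3125)² / 799.3125 = 0.0499
  colorless: (628 − 621.6875)² / 621.6875 = 0.0641
χ² = 0.0499 + 0.0641 = 0.114
Degrees of freedom = 2 − 1 = 1; critical value at α = 0.1 is 2.706.
Since 0.114 < 2.706, we fail to reject the null hypothesis — the data are consistent with the 9:7 ratio.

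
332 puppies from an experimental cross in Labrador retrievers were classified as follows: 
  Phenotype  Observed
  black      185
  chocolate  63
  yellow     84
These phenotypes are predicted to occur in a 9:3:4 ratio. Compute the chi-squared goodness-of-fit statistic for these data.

0.037

Expected counts for N = 332 under a 9:3:4 ratio (total parts = 16):
  black: 332 × 9/16 = 186.75
  chocolate: 332 × 3/16 = 62.25
  yellow: 332 × 4/16 = 83
χ² = Σ (O − E)² / E
  black: (185 − 186.75)² / 186.75 = 0.0164
  chocolate: (63 − 62.25)² / 62.25 = 0.0090
  yellow: (84 − 83)² / 83 = 0.0120
χ² = 0.0164 + 0.0090 + 0.0120 = 0.0374 ≈ 0.037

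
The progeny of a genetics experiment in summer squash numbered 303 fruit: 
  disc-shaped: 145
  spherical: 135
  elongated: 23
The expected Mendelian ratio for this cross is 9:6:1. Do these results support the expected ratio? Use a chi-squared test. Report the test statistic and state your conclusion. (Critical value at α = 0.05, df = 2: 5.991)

Under the 9:6:1 hypothesis (Σ ratio = 16, N = 303):
  disc-shaped: 303 × 9/16 = 170.4375
  spherical: 303 × 6/16 = 113.625
  elongated: 303 × 1/16 = 18.9375
χ² = Σ (O − E)² / E
  disc-shaped: (145 − 170.4375)² / 170.4375 = 3.7965
  spherical: (135 − 113.625)² / 113.625 = 4.0210
  elongated: (23 − 18.9375)² / 18.9375 = 0.8715
χ² = 3.7965 + 4.0210 + 0.8715 = 8.689
Degrees of freedom = 3 − 1 = 2; critical value at α = 0.05 is 5.991.
Since 8.689 > 5.991, we reject the null hypothesis — the data do not fit the 9:6:1 ratio.

8.689; not consistent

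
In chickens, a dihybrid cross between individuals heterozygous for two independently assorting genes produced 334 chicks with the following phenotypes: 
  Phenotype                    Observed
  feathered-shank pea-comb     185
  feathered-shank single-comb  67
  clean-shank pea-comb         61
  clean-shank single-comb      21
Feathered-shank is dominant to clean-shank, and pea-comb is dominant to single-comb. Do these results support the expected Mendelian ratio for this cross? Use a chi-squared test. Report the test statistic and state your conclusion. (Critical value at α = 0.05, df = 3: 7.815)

A dihybrid F₂ with independent assortment and complete dominance at both loci gives a 9:3:3:1 phenotypic ratio.
Under the 9:3:3:1 hypothesis (Σ ratio = 16, N = 334):
  feathered-shank pea-comb: 334 × 9/16 = 187.875
  feathered-shank single-comb: 334 × 3/16 = 62.625
  clean-shank pea-comb: 334 × 3/16 = 62.625
  clean-shank single-comb: 334 × 1/16 = 20.875
χ² = Σ (O − E)² / E
  feathered-shank pea-comb: (185 − 187.875)² / 187.875 = 0.0440
  feathered-shank single-comb: (67 − 62.625)² / 62.625 = 0.3056
  clean-shank pea-comb: (61 − 62.625)² / 62.625 = 0.0422
  clean-shank single-comb: (21 − 20.875)² / 20.875 = 0.0007
χ² = 0.0440 + 0.3056 + 0.0422 + 0.0007 = 0.3925 ≈ 0.393
Degrees of freedom = 4 − 1 = 3; critical value at α = 0.05 is 7.815.
Since 0.393 < 7.815, we fail to reject the null hypothesis — the data are consistent with the 9:3:3:1 ratio.

0.393; consistent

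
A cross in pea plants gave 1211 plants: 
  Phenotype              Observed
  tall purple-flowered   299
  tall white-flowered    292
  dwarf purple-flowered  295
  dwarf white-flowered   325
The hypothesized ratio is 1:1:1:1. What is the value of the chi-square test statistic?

2.262

Expected counts for N = 1211 under a 1:1:1:1 ratio (total parts = 4):
  tall purple-flowered: 1211 × 1/4 = 302.75
  tall white-flowered: 1211 × 1/4 = 302.75
  dwarf purple-flowered: 1211 × 1/4 = 302.75
  dwarf white-flowered: 1211 × 1/4 = 302.75
χ² = Σ (O − E)² / E
  tall purple-flowered: (299 − 302.75)² / 302.75 = 0.0464
  tall white-flowered: (292 − 302.75)² / 302.75 = 0.3817
  dwarf purple-flowered: (295 − 302.75)² / 302.75 = 0.1984
  dwarf white-flowered: (325 − 302.75)² / 302.75 = 1.6352
χ² = 0.0464 + 0.3817 + 0.1984 + 1.6352 = 2.2617 ≈ 2.262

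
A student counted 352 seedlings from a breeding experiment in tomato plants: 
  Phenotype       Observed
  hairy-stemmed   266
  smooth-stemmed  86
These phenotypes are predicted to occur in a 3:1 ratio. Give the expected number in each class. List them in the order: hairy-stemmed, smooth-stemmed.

264, 88

Under the 3:1 hypothesis (Σ ratio = 4, N = 352):
  hairy-stemmed: 352 × 3/4 = 264
  smooth-stemmed: 352 × 1/4 = 88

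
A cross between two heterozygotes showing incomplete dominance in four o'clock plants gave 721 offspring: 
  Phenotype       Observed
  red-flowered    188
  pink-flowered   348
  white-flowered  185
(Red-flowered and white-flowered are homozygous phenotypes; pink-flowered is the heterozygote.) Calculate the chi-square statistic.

0.892

With incomplete dominance, a heterozygote × heterozygote cross gives a 1:2:1 phenotypic ratio.
Expected counts for N = 721 under a 1:2:1 ratio (total parts = 4):
  red-flowered: 721 × 1/4 = 180.25
  pink-flowered: 721 × 2/4 = 360.5
  white-flowered: 721 × 1/4 = 180.25
χ² = Σ (O − E)² / E
  red-flowered: (188 − 180.25)² / 180.25 = 0.3332
  pink-flowered: (348 − 360.5)² / 360.5 = 0.4334
  white-flowered: (185 − 180.25)² / 180.25 = 0.1252
χ² = 0.3332 + 0.4334 + 0.1252 = 0.8918 ≈ 0.892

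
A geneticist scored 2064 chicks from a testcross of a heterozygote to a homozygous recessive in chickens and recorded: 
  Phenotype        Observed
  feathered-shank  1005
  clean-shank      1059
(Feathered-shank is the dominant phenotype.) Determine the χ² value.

A testcross of a heterozygote (Aa × aa) gives a 1:1 phenotypic ratio.
Total ratio parts = 2. Expected numbers out of 2064:
  feathered-shank: 2064 × 1/2 = 1032
  clean-shank: 2064 × 1/2 = 1032
χ² = Σ (O − E)² / E
  feathered-shank: (1005 − 1032)² / 1032 = 0.7064
  clean-shank: (1059 − 1032)² / 1032 = 0.7064
χ² = 0.7064 + 0.7064 = 1.4128 ≈ 1.413

1.413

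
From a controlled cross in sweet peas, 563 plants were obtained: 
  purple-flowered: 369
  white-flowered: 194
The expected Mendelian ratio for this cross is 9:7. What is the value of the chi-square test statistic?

19.752

The 9:7 ratio has 16 parts, so with N = 563 the expected counts are:
  purple-flowered: 563 × 9/16 = 316.6875
  white-flowered: 563 × 7/16 = 246.3125
χ² = Σ (O − E)² / E
  purple-flowered: (369 − 316.6875)² / 316.6875 = 8.6413
  white-flowered: (194 − 246.3125)² / 246.3125 = 11.1103
χ² = 8.6413 + 11.1103 = 19.7516 ≈ 19.752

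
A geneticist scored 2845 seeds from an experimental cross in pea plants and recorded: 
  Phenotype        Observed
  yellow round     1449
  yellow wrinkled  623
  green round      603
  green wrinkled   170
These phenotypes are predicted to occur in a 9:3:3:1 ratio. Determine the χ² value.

Under the 9:3:3:1 hypothesis (Σ ratio = 16, N = 2845):
  yellow round: 2845 × 9/16 = 1600.3125
  yellow wrinkled: 2845 × 3/16 = 533.4375
  green round: 2845 × 3/16 = 533.4375
  green wrinkled: 2845 × 1/16 = 177.8125
χ² = Σ (O − E)² / E
  yellow round: (1449 − 1600.3125)² / 1600.3125 = 14.3069
  yellow wrinkled: (623 − 533.4375)² / 533.4375 = 15.0373
  green round: (603 − 533.4375)² / 533.4375 = 9.0712
  green wrinkled: (170 − 177.8125)² / 177.8125 = 0.3433
χ² = 14.3069 + 15.0373 + 9.0712 + 0.3433 = 38.7587 ≈ 38.759

38.759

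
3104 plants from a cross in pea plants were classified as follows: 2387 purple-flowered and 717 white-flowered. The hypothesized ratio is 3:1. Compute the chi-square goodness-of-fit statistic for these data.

The 3:1 ratio has 4 parts, so with N = 3104 the expected counts are:
  purple-flowered: 3104 × 3/4 = 2328
  white-flowered: 3104 × 1/4 = 776
χ² = Σ (O − E)² / E
  purple-flowered: (2387 − 2328)² / 2328 = 1.4953
  white-flowered: (717 − 776)² / 776 = 4.4858
χ² = 1.4953 + 4.4858 = 5.9811 ≈ 5.981

5.981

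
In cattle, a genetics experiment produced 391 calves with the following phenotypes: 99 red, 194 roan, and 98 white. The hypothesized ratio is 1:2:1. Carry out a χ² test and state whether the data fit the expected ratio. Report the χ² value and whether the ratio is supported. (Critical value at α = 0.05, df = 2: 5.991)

0.028; consistent

Expected counts for N = 391 under a 1:2:1 ratio (total parts = 4):
  red: 391 × 1/4 = 97.75
  roan: 391 × 2/4 = 195.5
  white: 391 × 1/4 = 97.75
χ² = Σ (O − E)² / E
  red: (99 − 97.75)² / 97.75 = 0.0160
  roan: (194 − 195.5)² / 195.5 = 0.0115
  white: (98 − 97.75)² / 97.75 = 0.0006
χ² = 0.0160 + 0.0115 + 0.0006 = 0.0281 ≈ 0.028
Degrees of freedom = 3 − 1 = 2; critical value at α = 0.05 is 5.991.
Since 0.028 < 5.991, we fail to reject the null hypothesis — the data are consistent with the 1:2:1 ratio.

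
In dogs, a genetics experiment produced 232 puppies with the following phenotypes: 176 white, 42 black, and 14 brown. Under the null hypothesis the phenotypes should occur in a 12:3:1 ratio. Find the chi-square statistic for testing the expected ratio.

0.092

The 12:3:1 ratio has 16 parts, so with N = 232 the expected counts are:
  white: 232 × 12/16 = 174
  black: 232 × 3/16 = 43.5
  brown: 232 × 1/16 = 14.5
χ² = Σ (O − E)² / E
  white: (176 − 174)² / 174 = 0.0230
  black: (42 − 43.5)² / 43.5 = 0.0517
  brown: (14 − 14.5)² / 14.5 = 0.0172
χ² = 0.0230 + 0.0517 + 0.0172 = 0.0919 ≈ 0.092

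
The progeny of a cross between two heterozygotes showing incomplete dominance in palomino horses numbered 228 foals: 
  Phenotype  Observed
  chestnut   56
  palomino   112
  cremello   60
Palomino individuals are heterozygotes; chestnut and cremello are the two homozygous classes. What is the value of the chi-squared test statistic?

0.211

With incomplete dominance, a heterozygote × heterozygote cross gives a 1:2:1 phenotypic ratio.
Total ratio parts = 4. Expected numbers out of 228:
  chestnut: 228 × 1/4 = 57
  palomino: 228 × 2/4 = 114
  cremello: 228 × 1/4 = 57
χ² = Σ (O − E)² / E
  chestnut: (56 − 57)² / 57 = 0.0175
  palomino: (112 − 114)² / 114 = 0.0351
  cremello: (60 − 57)² / 57 = 0.1579
χ² = 0.0175 + 0.0351 + 0.1579 = 0.2105 ≈ 0.211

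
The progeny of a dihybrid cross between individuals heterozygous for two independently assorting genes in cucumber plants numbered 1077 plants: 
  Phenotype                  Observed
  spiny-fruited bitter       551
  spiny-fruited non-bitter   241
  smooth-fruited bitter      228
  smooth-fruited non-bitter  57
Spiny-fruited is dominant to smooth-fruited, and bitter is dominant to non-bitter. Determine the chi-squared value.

A dihybrid F₂ with independent assortment and complete dominance at both loci gives a 9:3:3:1 phenotypic ratio.
Under the 9:3:3:1 hypothesis (Σ ratio = 16, N = 1077):
  spiny-fruited bitter: 1077 × 9/16 = 605.8125
  spiny-fruited non-bitter: 1077 × 3/16 = 201.9375
  smooth-fruited bitter: 1077 × 3/16 = 201.9375
  smooth-fruited non-bitter: 1077 × 1/16 = 67.3125
χ² = Σ (O − E)² / E
  spiny-fruited bitter: (551 − 605.8125)² / 605.8125 = 4.9593
  spiny-fruited non-bitter: (241 − 201.9375)² / 201.9375 = 7.5562
  smooth-fruited bitter: (228 − 201.9375)² / 201.9375 = 3.3637
  smooth-fruited non-bitter: (57 − 67.3125)² / 67.3125 = 1.5799
χ² = 4.9593 + 7.5562 + 3.3637 + 1.5799 = 17.4591 ≈ 17.459

17.459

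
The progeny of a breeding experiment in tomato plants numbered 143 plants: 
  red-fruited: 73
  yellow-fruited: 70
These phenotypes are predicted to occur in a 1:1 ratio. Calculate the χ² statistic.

Under the 1:1 hypothesis (Σ ratio = 2, N = 143):
  red-fruited: 143 × 1/2 = 71.5
  yellow-fruited: 143 × 1/2 = 71.5
χ² = Σ (O − E)² / E
  red-fruited: (73 − 71.5)² / 71.5 = 0.0315
  yellow-fruited: (70 − 71.5)² / 71.5 = 0.0315
χ² = 0.0315 + 0.0315 = 0.063

0.063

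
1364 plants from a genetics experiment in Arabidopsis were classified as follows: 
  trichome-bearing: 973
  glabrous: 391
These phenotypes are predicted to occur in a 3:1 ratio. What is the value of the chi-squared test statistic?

9.775

Total ratio parts = 4. Expected numbers out of 1364:
  trichome-bearing: 1364 × 3/4 = 1023
  glabrous: 1364 × 1/4 = 341
χ² = Σ (O − E)² / E
  trichome-bearing: (973 − 1023)² / 1023 = 2.4438
  glabrous: (391 − 341)² / 341 = 7.3314
χ² = 2.4438 + 7.3314 = 9.7752 ≈ 9.775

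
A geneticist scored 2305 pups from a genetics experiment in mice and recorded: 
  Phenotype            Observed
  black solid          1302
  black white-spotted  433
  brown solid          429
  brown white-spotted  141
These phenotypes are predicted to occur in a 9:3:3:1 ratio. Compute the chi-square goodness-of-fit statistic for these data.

0.113

Expected counts for N = 2305 under a 9:3:3:1 ratio (total parts = 16):
  black solid: 2305 × 9/16 = 1296.5625
  black white-spotted: 2305 × 3/16 = 432.1875
  brown solid: 2305 × 3/16 = 432.1875
  brown white-spotted: 2305 × 1/16 = 144.0625
χ² = Σ (O − E)² / E
  black solid: (1302 − 1296.5625)² / 1296.5625 = 0.0228
  black white-spotted: (433 − 432.1875)² / 432.1875 = 0.0015
  brown solid: (429 − 432.1875)² / 432.1875 = 0.0235
  brown white-spotted: (141 − 144.0625)² / 144.0625 = 0.0651
χ² = 0.0228 + 0.0015 + 0.0235 + 0.0651 = 0.1129 ≈ 0.113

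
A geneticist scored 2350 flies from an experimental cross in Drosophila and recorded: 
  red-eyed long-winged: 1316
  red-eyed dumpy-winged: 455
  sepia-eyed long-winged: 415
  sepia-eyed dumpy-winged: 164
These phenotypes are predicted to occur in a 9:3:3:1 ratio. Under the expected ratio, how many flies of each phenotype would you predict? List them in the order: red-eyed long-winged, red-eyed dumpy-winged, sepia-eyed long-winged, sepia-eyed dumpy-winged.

1321.875, 440.625, 440.625, 146.875

Under the 9:3:3:1 hypothesis (Σ ratio = 16, N = 2350):
  red-eyed long-winged: 2350 × 9/16 = 1321.875
  red-eyed dumpy-winged: 2350 × 3/16 = 440.625
  sepia-eyed long-winged: 2350 × 3/16 = 440.625
  sepia-eyed dumpy-winged: 2350 × 1/16 = 146.875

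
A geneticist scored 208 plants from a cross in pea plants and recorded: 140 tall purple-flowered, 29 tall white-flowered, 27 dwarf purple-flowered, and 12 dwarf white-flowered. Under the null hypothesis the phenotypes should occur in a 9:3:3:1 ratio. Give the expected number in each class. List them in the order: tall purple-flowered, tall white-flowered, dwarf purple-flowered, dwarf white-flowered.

117, 39, 39, 13

Under the 9:3:3:1 hypothesis (Σ ratio = 16, N = 208):
  tall purple-flowered: 208 × 9/16 = 117
  tall white-flowered: 208 × 3/16 = 39
  dwarf purple-flowered: 208 × 3/16 = 39
  dwarf white-flowered: 208 × 1/16 = 13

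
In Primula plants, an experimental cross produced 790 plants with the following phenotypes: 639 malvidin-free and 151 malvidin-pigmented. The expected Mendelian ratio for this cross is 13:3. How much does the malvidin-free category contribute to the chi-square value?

Under the 13:3 hypothesis (Σ ratio = 16, N = 790):
  malvidin-free: 790 × 13/16 = 641.875
  malvidin-pigmented: 790 × 3/16 = 148.125
Contribution of malvidin-free: (639 − 641.875)² / 641.875 = 0.0129

0.013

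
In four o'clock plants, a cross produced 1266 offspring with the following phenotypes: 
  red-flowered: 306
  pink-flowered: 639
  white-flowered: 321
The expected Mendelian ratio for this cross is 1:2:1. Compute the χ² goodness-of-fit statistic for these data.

Expected counts for N = 1266 under a 1:2:1 ratio (total parts = 4):
  red-flowered: 1266 × 1/4 = 316.5
  pink-flowered: 1266 × 2/4 = 633
  white-flowered: 1266 × 1/4 = 316.5
χ² = Σ (O − E)² / E
  red-flowered: (306 − 316.5)² / 316.5 = 0.3483
  pink-flowered: (639 − 633)² / 633 = 0.0569
  white-flowered: (321 − 316.5)² / 316.5 = 0.0640
χ² = 0.3483 + 0.0569 + 0.0640 = 0.4692 ≈ 0.469

0.469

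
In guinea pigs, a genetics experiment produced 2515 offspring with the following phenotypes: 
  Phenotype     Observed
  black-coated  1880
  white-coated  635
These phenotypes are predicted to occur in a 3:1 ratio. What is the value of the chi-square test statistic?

Under the 3:1 hypothesis (Σ ratio = 4, N = 2515):
  black-coated: 2515 × 3/4 = 1886.25
  white-coated: 2515 × 1/4 = 628.75
χ² = Σ (O − E)² / E
  black-coated: (1880 − 1886.25)² / 1886.25 = 0.0207
  white-coated: (635 − 628.75)² / 628.75 = 0.0621
χ² = 0.0207 + 0.0621 = 0.0828 ≈ 0.083

0.083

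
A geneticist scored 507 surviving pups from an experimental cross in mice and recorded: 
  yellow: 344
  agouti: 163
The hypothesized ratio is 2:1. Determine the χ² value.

Under the 2:1 hypothesis (Σ ratio = 3, N = 507):
  yellow: 507 × 2/3 = 338
  agouti: 507 × 1/3 = 169
χ² = Σ (O − E)² / E
  yellow: (344 − 338)² / 338 = 0.1065
  agouti: (163 − 169)² / 169 = 0.2130
χ² = 0.1065 + 0.2130 = 0.3195 ≈ 0.320

0.320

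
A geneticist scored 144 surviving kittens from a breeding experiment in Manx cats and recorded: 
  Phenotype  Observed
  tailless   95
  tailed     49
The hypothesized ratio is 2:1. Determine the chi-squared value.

0.031

Total ratio parts = 3. Expected numbers out of 144:
  tailless: 144 × 2/3 = 96
  tailed: 144 × 1/3 = 48
χ² = Σ (O − E)² / E
  tailless: (95 − 96)² / 96 = 0.0104
  tailed: (49 − 48)² / 48 = 0.0208
χ² = 0.0104 + 0.0208 = 0.0312 ≈ 0.031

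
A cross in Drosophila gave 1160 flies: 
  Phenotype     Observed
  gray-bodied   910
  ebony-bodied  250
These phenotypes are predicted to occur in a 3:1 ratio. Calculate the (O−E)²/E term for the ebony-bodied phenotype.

5.517

Under the 3:1 hypothesis (Σ ratio = 4, N = 1160):
  gray-bodied: 1160 × 3/4 = 870
  ebony-bodied: 1160 × 1/4 = 290
Contribution of ebony-bodied: (250 − 290)² / 290 = 5.5172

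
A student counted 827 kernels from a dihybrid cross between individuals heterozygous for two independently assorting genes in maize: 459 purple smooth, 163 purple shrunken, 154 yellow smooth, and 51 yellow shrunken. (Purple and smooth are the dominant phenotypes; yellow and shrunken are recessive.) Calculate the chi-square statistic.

0.505

A dihybrid F₂ with independent assortment and complete dominance at both loci gives a 9:3:3:1 phenotypic ratio.
Under the 9:3:3:1 hypothesis (Σ ratio = 16, N = 827):
  purple smooth: 827 × 9/16 = 465.1875
  purple shrunken: 827 × 3/16 = 155.0625
  yellow smooth: 827 × 3/16 = 155.0625
  yellow shrunken: 827 × 1/16 = 51.6875
χ² = Σ (O − E)² / E
  purple smooth: (459 − 465.1875)² / 465.1875 = 0.0823
  purple shrunken: (163 − 155.0625)² / 155.0625 = 0.4063
  yellow smooth: (154 − 155.0625)² / 155.0625 = 0.0073
  yellow shrunken: (51 − 51.6875)² / 51.6875 = 0.0091
χ² = 0.0823 + 0.4063 + 0.0073 + 0.0091 = 0.505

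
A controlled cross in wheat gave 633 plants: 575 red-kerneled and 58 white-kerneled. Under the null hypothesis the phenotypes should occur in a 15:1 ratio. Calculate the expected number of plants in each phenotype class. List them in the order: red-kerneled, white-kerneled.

The 15:1 ratio has 16 parts, so with N = 633 the expected counts are:
  red-kerneled: 633 × 15/16 = 593.4375
  white-kerneled: 633 × 1/16 = 39.5625

593.4375, 39.5625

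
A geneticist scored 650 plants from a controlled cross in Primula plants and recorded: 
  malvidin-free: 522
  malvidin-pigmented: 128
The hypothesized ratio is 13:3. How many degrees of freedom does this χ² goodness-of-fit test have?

1

A goodness-of-fit test with 2 phenotype classes has df = 2 − 1 = 1.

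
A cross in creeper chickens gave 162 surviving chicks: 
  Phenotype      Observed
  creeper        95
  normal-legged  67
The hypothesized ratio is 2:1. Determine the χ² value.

4.694

Under the 2:1 hypothesis (Σ ratio = 3, N = 162):
  creeper: 162 × 2/3 = 108
  normal-legged: 162 × 1/3 = 54
χ² = Σ (O − E)² / E
  creeper: (95 − 108)² / 108 = 1.5648
  normal-legged: (67 − 54)² / 54 = 3.1296
χ² = 1.5648 + 3.1296 = 4.6944 ≈ 4.694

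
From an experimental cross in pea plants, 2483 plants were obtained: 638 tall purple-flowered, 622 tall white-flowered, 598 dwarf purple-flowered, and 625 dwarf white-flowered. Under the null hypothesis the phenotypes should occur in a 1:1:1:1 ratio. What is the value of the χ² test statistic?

1.345

Under the 1:1:1:1 hypothesis (Σ ratio = 4, N = 2483):
  tall purple-flowered: 2483 × 1/4 = 620.75
  tall white-flowered: 2483 × 1/4 = 620.75
  dwarf purple-flowered: 2483 × 1/4 = 620.75
  dwarf white-flowered: 2483 × 1/4 = 620.75
χ² = Σ (O − E)² / E
  tall purple-flowered: (638 − 620.75)² / 620.75 = 0.4794
  tall white-flowered: (622 − 620.75)² / 620.75 = 0.0025
  dwarf purple-flowered: (598 − 620.75)² / 620.75 = 0.8338
  dwarf white-flowered: (625 − 620.75)² / 620.75 = 0.0291
χ² = 0.4794 + 0.0025 + 0.8338 + 0.0291 = 1.3448 ≈ 1.345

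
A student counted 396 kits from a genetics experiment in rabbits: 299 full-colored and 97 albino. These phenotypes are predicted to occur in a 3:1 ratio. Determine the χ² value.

0.054

The 3:1 ratio has 4 parts, so with N = 396 the expected counts are:
  full-colored: 396 × 3/4 = 297
  albino: 396 × 1/4 = 99
χ² = Σ (O − E)² / E
  full-colored: (299 − 297)² / 297 = 0.0135
  albino: (97 − 99)² / 99 = 0.0404
χ² = 0.0135 + 0.0404 = 0.0539 ≈ 0.054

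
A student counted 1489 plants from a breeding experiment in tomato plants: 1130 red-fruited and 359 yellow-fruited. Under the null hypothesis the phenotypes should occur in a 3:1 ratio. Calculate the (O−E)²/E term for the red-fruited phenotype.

0.157

Total ratio parts = 4. Expected numbers out of 1489:
  red-fruited: 1489 × 3/4 = 1116.75
  yellow-fruited: 1489 × 1/4 = 372.25
Contribution of red-fruited: (1130 − 1116.75)² / 1116.75 = 0.1572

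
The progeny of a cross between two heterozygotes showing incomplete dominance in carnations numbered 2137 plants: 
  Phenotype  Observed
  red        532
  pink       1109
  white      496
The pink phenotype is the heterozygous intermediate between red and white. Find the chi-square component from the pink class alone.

With incomplete dominance, a heterozygote × heterozygote cross gives a 1:2:1 phenotypic ratio.
Under the 1:2:1 hypothesis (Σ ratio = 4, N = 2137):
  red: 2137 × 1/4 = 534.25
  pink: 2137 × 2/4 = 1068.5
  white: 2137 × 1/4 = 534.25
Contribution of pink: (1109 − 1068.5)² / 1068.5 = 1.5351

1.535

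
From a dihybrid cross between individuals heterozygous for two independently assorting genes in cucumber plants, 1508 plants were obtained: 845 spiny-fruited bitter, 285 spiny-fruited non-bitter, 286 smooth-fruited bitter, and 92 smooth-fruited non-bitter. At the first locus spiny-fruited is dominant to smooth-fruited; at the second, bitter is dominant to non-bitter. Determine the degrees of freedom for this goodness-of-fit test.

3

A dihybrid F₂ with independent assortment and complete dominance at both loci gives a 9:3:3:1 phenotypic ratio.
A goodness-of-fit test with 4 phenotype classes has df = 4 − 1 = 3.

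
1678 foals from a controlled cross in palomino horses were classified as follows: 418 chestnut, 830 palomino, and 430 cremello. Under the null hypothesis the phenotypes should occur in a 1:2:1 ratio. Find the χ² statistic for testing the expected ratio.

0.365

Total ratio parts = 4. Expected numbers out of 1678:
  chestnut: 1678 × 1/4 = 419.5
  palomino: 1678 × 2/4 = 839
  cremello: 1678 × 1/4 = 419.5
χ² = Σ (O − E)² / E
  chestnut: (418 − 419.5)² / 419.5 = 0.0054
  palomino: (830 − 839)² / 839 = 0.0965
  cremello: (430 − 419.5)² / 419.5 = 0.2628
χ² = 0.0054 + 0.0965 + 0.2628 = 0.3647 ≈ 0.365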